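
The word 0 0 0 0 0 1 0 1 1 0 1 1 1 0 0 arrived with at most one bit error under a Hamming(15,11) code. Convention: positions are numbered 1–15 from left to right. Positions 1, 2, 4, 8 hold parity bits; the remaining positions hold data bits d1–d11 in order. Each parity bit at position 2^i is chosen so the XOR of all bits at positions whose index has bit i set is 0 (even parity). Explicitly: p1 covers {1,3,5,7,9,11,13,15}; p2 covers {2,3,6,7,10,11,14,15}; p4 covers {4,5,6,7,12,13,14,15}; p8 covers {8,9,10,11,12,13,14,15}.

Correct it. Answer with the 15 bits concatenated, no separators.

000001011011000

s1 (pos 1,3,5,7,9,11,13,15): 0⊕0⊕0⊕0⊕1⊕1⊕1⊕0 = 1
s2 (pos 2,3,6,7,10,11,14,15): 0⊕0⊕1⊕0⊕0⊕1⊕0⊕0 = 0
s4 (pos 4,5,6,7,12,13,14,15): 0⊕0⊕1⊕0⊕1⊕1⊕0⊕0 = 1
s8 (pos 8,9,10,11,12,13,14,15): 1⊕1⊕0⊕1⊕1⊕1⊕0⊕0 = 1
Syndrome s8…s1 = 1101 → error at position 13.
Flip position 13: 000001011011100 → 000001011011000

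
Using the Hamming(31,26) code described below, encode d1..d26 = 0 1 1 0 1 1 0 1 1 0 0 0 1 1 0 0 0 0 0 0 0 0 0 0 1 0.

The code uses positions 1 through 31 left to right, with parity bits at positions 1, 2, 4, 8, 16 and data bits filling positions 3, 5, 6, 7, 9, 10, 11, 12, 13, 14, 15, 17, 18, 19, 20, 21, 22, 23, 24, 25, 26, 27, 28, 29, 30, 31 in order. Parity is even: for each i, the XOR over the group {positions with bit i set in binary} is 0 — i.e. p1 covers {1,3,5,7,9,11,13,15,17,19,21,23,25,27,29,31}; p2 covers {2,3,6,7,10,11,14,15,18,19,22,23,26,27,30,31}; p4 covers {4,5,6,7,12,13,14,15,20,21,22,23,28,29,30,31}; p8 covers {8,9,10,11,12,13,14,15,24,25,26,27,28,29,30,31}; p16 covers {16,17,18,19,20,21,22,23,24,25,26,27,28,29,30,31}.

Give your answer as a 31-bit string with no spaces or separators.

0101110111011001011000000000010

Place data at non-parity positions: p1 p2 0 p4 1 1 0 p8 1 1 0 1 1 0 0 p16 0 1 1 0 0 0 0 0 0 0 0 0 0 1 0
p1 (pos 1,3,5,7,9,11,13,15,17,19,21,23,25,27,29,31): XOR of data positions = 0⊕1⊕0⊕1⊕0⊕1⊕0⊕0⊕1⊕0⊕0⊕0⊕0⊕0⊕0 = 0
p2 (pos 2,3,6,7,10,11,14,15,18,19,22,23,26,27,30,31): XOR of data positions = 0⊕1⊕0⊕1⊕0⊕0⊕0⊕1⊕1⊕0⊕0⊕0⊕0⊕1⊕0 = 1
p4 (pos 4,5,6,7,12,13,14,15,20,21,22,23,28,29,30,31): XOR of data positions = 1⊕1⊕0⊕1⊕1⊕0⊕0⊕0⊕0⊕0⊕0⊕0⊕0⊕1⊕0 = 1
p8 (pos 8,9,10,11,12,13,14,15,24,25,26,27,28,29,30,31): XOR of data positions = 1⊕1⊕0⊕1⊕1⊕0⊕0⊕0⊕0⊕0⊕0⊕0⊕0⊕1⊕0 = 1
p16 (pos 16,17,18,19,20,21,22,23,24,25,26,27,28,29,30,31): XOR of data positions = 0⊕1⊕1⊕0⊕0⊕0⊕0⊕0⊕0⊕0⊕0⊕0⊕0⊕1⊕0 = 1
Codeword: 0101110111011001011000000000010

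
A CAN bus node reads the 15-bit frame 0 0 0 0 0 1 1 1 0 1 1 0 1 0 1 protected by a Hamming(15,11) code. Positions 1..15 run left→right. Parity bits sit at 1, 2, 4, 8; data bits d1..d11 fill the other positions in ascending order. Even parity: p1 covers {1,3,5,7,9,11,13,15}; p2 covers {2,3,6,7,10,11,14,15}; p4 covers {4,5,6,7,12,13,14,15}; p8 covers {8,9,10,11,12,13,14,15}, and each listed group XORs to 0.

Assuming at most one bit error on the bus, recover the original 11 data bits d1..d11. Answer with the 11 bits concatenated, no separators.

00110010101

s1 (pos 1,3,5,7,9,11,13,15): 0⊕0⊕0⊕1⊕0⊕1⊕1⊕1 = 0
s2 (pos 2,3,6,7,10,11,14,15): 0⊕0⊕1⊕1⊕1⊕1⊕0⊕1 = 1
s4 (pos 4,5,6,7,12,13,14,15): 0⊕0⊕1⊕1⊕0⊕1⊕0⊕1 = 0
s8 (pos 8,9,10,11,12,13,14,15): 1⊕0⊕1⊕1⊕0⊕1⊕0⊕1 = 1
Syndrome s8…s1 = 1010 → error at position 10.
Flip position 10: 000001110110101 → 000001110010101
Read data bits from positions 3,5,6,7,9,10,11,12,13,14,15: 00110010101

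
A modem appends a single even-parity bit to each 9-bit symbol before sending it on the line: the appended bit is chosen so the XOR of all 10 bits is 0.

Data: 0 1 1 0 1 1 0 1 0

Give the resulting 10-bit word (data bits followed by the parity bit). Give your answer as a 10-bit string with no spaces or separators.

0110110101

XOR of the 9 data bits: 0⊕1⊕1⊕0⊕1⊕1⊕0⊕1⊕0 = 1
Parity bit = 1 (so all 10 bits XOR to 0).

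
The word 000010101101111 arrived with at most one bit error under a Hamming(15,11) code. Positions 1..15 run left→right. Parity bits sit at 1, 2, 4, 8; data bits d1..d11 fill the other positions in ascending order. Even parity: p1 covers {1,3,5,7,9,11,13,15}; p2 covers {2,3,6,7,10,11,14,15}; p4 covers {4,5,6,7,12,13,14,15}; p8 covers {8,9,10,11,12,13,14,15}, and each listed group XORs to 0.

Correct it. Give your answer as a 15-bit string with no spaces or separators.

100010101101111

s1 (pos 1,3,5,7,9,11,13,15): 0⊕0⊕1⊕1⊕1⊕0⊕1⊕1 = 1
s2 (pos 2,3,6,7,10,11,14,15): 0⊕0⊕0⊕1⊕1⊕0⊕1⊕1 = 0
s4 (pos 4,5,6,7,12,13,14,15): 0⊕1⊕0⊕1⊕1⊕1⊕1⊕1 = 0
s8 (pos 8,9,10,11,12,13,14,15): 0⊕1⊕1⊕0⊕1⊕1⊕1⊕1 = 0
Syndrome s8…s1 = 0001 → error at position 1.
Flip position 1: 000010101101111 → 100010101101111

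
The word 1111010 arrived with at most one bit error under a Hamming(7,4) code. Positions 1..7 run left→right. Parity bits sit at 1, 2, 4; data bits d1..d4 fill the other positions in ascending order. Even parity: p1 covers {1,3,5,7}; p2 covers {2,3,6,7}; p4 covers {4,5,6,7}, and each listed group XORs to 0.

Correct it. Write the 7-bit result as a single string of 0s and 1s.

1011010

s1 (pos 1,3,5,7): 1⊕1⊕0⊕0 = 0
s2 (pos 2,3,6,7): 1⊕1⊕1⊕0 = 1
s4 (pos 4,5,6,7): 1⊕0⊕1⊕0 = 0
Syndrome s4…s1 = 010 → error at position 2.
Flip position 2: 1111010 → 1011010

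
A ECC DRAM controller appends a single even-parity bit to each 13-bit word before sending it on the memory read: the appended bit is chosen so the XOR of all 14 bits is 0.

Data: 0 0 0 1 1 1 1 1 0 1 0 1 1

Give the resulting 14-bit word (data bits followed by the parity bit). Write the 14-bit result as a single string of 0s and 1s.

XOR of the 13 data bits: 0⊕0⊕0⊕1⊕1⊕1⊕1⊕1⊕0⊕1⊕0⊕1⊕1 = 0
Parity bit = 0 (so all 14 bits XOR to 0).

00011111010110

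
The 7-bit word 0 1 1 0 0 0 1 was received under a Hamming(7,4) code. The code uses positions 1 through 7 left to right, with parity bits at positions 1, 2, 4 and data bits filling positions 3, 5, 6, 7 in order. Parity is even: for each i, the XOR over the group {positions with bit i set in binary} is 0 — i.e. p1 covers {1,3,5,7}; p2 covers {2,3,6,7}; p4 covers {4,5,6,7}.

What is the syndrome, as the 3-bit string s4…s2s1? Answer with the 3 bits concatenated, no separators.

s1 (pos 1,3,5,7): 0⊕1⊕0⊕1 = 0
s2 (pos 2,3,6,7): 1⊕1⊕0⊕1 = 1
s4 (pos 4,5,6,7): 0⊕0⊕0⊕1 = 1
Syndrome s4…s1 = 110 → error at position 6.

110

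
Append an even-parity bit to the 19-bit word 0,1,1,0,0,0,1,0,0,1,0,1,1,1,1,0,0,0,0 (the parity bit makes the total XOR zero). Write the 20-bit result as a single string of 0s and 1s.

XOR of the 19 data bits: 0⊕1⊕1⊕0⊕0⊕0⊕1⊕0⊕0⊕1⊕0⊕1⊕1⊕1⊕1⊕0⊕0⊕0⊕0 = 0
Parity bit = 0 (so all 20 bits XOR to 0).

01100010010111100000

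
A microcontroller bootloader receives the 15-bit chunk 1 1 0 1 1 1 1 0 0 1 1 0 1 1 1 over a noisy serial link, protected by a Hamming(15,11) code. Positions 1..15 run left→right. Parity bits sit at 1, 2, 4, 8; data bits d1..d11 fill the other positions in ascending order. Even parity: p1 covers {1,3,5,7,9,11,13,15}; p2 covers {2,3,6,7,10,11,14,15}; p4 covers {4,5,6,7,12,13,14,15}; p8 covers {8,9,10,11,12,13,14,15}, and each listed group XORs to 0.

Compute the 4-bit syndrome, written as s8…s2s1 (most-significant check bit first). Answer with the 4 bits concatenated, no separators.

s1 (pos 1,3,5,7,9,11,13,15): 1⊕0⊕1⊕1⊕0⊕1⊕1⊕1 = 0
s2 (pos 2,3,6,7,10,11,14,15): 1⊕0⊕1⊕1⊕1⊕1⊕1⊕1 = 1
s4 (pos 4,5,6,7,12,13,14,15): 1⊕1⊕1⊕1⊕0⊕1⊕1⊕1 = 1
s8 (pos 8,9,10,11,12,13,14,15): 0⊕0⊕1⊕1⊕0⊕1⊕1⊕1 = 1
Syndrome s8…s1 = 1110 → error at position 14.

1110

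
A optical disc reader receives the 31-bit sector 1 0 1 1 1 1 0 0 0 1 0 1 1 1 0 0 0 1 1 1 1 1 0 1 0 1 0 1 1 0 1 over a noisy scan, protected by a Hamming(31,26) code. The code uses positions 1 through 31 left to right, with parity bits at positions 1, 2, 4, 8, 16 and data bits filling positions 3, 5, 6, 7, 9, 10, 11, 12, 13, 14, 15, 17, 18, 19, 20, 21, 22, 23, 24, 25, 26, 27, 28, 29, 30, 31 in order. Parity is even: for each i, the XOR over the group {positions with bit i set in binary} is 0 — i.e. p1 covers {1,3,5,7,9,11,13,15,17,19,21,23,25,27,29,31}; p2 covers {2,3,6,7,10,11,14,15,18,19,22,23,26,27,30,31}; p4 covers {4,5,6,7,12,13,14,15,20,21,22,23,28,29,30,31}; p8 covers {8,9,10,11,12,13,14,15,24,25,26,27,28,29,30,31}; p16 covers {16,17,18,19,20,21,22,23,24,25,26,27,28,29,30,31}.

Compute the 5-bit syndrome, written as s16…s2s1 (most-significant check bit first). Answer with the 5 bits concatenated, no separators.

01010

s1 (pos 1,3,5,7,9,11,13,15,17,19,21,23,25,27,29,31): 1⊕1⊕1⊕0⊕0⊕0⊕1⊕0⊕0⊕1⊕1⊕0⊕0⊕0⊕1⊕1 = 0
s2 (pos 2,3,6,7,10,11,14,15,18,19,22,23,26,27,30,31): 0⊕1⊕1⊕0⊕1⊕0⊕1⊕0⊕1⊕1⊕1⊕0⊕1⊕0⊕0⊕1 = 1
s4 (pos 4,5,6,7,12,13,14,15,20,21,22,23,28,29,30,31): 1⊕1⊕1⊕0⊕1⊕1⊕1⊕0⊕1⊕1⊕1⊕0⊕1⊕1⊕0⊕1 = 0
s8 (pos 8,9,10,11,12,13,14,15,24,25,26,27,28,29,30,31): 0⊕0⊕1⊕0⊕1⊕1⊕1⊕0⊕1⊕0⊕1⊕0⊕1⊕1⊕0⊕1 = 1
s16 (pos 16,17,18,19,20,21,22,23,24,25,26,27,28,29,30,31): 0⊕0⊕1⊕1⊕1⊕1⊕1⊕0⊕1⊕0⊕1⊕0⊕1⊕1⊕0⊕1 = 0
Syndrome s16…s1 = 01010 → error at position 10.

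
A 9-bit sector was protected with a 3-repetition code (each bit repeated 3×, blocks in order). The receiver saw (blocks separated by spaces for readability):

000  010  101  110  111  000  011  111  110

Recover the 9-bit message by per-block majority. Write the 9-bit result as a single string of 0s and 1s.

Block 1 (000): 0 ones → 0
Block 2 (010): 1 one → 0
Block 3 (101): 2 ones → 1
Block 4 (110): 2 ones → 1
Block 5 (111): 3 ones → 1
Block 6 (000): 0 ones → 0
Block 7 (011): 2 ones → 1
Block 8 (111): 3 ones → 1
Block 9 (110): 2 ones → 1

001110111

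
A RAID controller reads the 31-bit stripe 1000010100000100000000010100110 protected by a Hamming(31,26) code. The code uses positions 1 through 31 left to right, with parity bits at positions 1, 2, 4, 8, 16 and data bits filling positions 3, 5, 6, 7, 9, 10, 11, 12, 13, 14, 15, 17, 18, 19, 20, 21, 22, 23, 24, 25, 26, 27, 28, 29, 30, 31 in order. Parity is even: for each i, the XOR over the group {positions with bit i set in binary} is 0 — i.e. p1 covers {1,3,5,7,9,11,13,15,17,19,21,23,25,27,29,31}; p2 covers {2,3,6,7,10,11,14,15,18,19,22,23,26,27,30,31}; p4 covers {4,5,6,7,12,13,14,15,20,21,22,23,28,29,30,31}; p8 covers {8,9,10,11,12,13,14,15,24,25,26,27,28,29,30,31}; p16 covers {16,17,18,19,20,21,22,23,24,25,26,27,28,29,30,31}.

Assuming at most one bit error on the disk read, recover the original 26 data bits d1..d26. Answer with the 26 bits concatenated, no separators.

s1 (pos 1,3,5,7,9,11,13,15,17,19,21,23,25,27,29,31): 1⊕0⊕0⊕0⊕0⊕0⊕0⊕0⊕0⊕0⊕0⊕0⊕0⊕0⊕1⊕0 = 0
s2 (pos 2,3,6,7,10,11,14,15,18,19,22,23,26,27,30,31): 0⊕0⊕1⊕0⊕0⊕0⊕1⊕0⊕0⊕0⊕0⊕0⊕1⊕0⊕1⊕0 = 0
s4 (pos 4,5,6,7,12,13,14,15,20,21,22,23,28,29,30,31): 0⊕0⊕1⊕0⊕0⊕0⊕1⊕0⊕0⊕0⊕0⊕0⊕0⊕1⊕1⊕0 = 0
s8 (pos 8,9,10,11,12,13,14,15,24,25,26,27,28,29,30,31): 1⊕0⊕0⊕0⊕0⊕0⊕1⊕0⊕1⊕0⊕1⊕0⊕0⊕1⊕1⊕0 = 0
s16 (pos 16,17,18,19,20,21,22,23,24,25,26,27,28,29,30,31): 0⊕0⊕0⊕0⊕0⊕0⊕0⊕0⊕1⊕0⊕1⊕0⊕0⊕1⊕1⊕0 = 0
Syndrome s16…s1 = 00000 → no error.
Read data bits from positions 3,5,6,7,9,10,11,12,13,14,15,17,18,19,20,21,22,23,24,25,26,27,28,29,30,31: 00100000010000000010100110

00100000010000000010100110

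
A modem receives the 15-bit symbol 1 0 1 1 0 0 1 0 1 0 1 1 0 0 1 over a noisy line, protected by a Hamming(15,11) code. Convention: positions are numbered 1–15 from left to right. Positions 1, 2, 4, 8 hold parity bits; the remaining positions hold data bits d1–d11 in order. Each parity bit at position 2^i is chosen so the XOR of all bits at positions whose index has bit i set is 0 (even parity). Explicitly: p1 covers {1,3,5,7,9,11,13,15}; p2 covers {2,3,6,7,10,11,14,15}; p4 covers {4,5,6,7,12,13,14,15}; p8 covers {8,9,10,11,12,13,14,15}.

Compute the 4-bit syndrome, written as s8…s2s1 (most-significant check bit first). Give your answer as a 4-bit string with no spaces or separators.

s1 (pos 1,3,5,7,9,11,13,15): 1⊕1⊕0⊕1⊕1⊕1⊕0⊕1 = 0
s2 (pos 2,3,6,7,10,11,14,15): 0⊕1⊕0⊕1⊕0⊕1⊕0⊕1 = 0
s4 (pos 4,5,6,7,12,13,14,15): 1⊕0⊕0⊕1⊕1⊕0⊕0⊕1 = 0
s8 (pos 8,9,10,11,12,13,14,15): 0⊕1⊕0⊕1⊕1⊕0⊕0⊕1 = 0
Syndrome s8…s1 = 0000 → no error.

0000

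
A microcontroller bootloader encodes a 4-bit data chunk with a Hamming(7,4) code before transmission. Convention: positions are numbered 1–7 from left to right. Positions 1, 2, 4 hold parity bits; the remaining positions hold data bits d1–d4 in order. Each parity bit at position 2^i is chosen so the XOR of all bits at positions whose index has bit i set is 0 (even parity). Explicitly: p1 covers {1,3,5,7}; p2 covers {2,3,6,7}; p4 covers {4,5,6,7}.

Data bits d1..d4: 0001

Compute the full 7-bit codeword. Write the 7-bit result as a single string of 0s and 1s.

Place data at non-parity positions: p1 p2 0 p4 0 0 1
p1 (pos 1,3,5,7): XOR of data positions = 0⊕0⊕1 = 1
p2 (pos 2,3,6,7): XOR of data positions = 0⊕0⊕1 = 1
p4 (pos 4,5,6,7): XOR of data positions = 0⊕0⊕1 = 1
Codeword: 1101001

1101001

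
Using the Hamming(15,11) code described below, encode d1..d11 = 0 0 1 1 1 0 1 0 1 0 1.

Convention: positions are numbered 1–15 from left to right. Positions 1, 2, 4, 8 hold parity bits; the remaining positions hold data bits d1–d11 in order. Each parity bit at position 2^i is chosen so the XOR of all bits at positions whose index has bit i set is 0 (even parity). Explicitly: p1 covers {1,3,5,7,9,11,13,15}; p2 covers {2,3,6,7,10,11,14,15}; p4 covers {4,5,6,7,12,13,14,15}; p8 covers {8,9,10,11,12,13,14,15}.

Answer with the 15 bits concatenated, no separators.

Place data at non-parity positions: p1 p2 0 p4 0 1 1 p8 1 0 1 0 1 0 1
p1 (pos 1,3,5,7,9,11,13,15): XOR of data positions = 0⊕0⊕1⊕1⊕1⊕1⊕1 = 1
p2 (pos 2,3,6,7,10,11,14,15): XOR of data positions = 0⊕1⊕1⊕0⊕1⊕0⊕1 = 0
p4 (pos 4,5,6,7,12,13,14,15): XOR of data positions = 0⊕1⊕1⊕0⊕1⊕0⊕1 = 0
p8 (pos 8,9,10,11,12,13,14,15): XOR of data positions = 1⊕0⊕1⊕0⊕1⊕0⊕1 = 0
Codeword: 100001101010101

100001101010101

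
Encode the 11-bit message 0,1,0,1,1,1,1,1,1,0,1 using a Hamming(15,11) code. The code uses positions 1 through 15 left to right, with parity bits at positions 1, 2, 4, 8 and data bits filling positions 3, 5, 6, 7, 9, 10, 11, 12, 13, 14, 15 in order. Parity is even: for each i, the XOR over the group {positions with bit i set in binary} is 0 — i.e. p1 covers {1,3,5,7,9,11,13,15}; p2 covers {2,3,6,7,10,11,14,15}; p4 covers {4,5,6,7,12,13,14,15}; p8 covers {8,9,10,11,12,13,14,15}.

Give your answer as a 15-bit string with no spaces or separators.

Place data at non-parity positions: p1 p2 0 p4 1 0 1 p8 1 1 1 1 1 0 1
p1 (pos 1,3,5,7,9,11,13,15): XOR of data positions = 0⊕1⊕1⊕1⊕1⊕1⊕1 = 0
p2 (pos 2,3,6,7,10,11,14,15): XOR of data positions = 0⊕0⊕1⊕1⊕1⊕0⊕1 = 0
p4 (pos 4,5,6,7,12,13,14,15): XOR of data positions = 1⊕0⊕1⊕1⊕1⊕0⊕1 = 1
p8 (pos 8,9,10,11,12,13,14,15): XOR of data positions = 1⊕1⊕1⊕1⊕1⊕0⊕1 = 0
Codeword: 000110101111101

000110101111101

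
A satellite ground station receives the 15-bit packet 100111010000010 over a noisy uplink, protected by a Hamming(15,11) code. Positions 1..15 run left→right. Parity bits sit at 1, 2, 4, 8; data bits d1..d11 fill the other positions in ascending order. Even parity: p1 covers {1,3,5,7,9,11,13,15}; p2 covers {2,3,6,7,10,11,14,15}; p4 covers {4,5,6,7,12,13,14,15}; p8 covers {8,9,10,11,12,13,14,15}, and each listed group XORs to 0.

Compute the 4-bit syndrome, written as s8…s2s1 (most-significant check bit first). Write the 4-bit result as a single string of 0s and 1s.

0000

s1 (pos 1,3,5,7,9,11,13,15): 1⊕0⊕1⊕0⊕0⊕0⊕0⊕0 = 0
s2 (pos 2,3,6,7,10,11,14,15): 0⊕0⊕1⊕0⊕0⊕0⊕1⊕0 = 0
s4 (pos 4,5,6,7,12,13,14,15): 1⊕1⊕1⊕0⊕0⊕0⊕1⊕0 = 0
s8 (pos 8,9,10,11,12,13,14,15): 1⊕0⊕0⊕0⊕0⊕0⊕1⊕0 = 0
Syndrome s8…s1 = 0000 → no error.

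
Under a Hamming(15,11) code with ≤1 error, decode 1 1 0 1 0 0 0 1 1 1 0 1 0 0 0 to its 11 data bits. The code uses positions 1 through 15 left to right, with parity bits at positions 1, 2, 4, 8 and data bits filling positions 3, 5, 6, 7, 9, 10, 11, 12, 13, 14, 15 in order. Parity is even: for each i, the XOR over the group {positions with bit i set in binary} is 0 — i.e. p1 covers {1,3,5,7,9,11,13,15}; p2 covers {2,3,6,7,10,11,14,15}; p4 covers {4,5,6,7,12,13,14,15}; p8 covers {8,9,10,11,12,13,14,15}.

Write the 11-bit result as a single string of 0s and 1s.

00001101000

s1 (pos 1,3,5,7,9,11,13,15): 1⊕0⊕0⊕0⊕1⊕0⊕0⊕0 = 0
s2 (pos 2,3,6,7,10,11,14,15): 1⊕0⊕0⊕0⊕1⊕0⊕0⊕0 = 0
s4 (pos 4,5,6,7,12,13,14,15): 1⊕0⊕0⊕0⊕1⊕0⊕0⊕0 = 0
s8 (pos 8,9,10,11,12,13,14,15): 1⊕1⊕1⊕0⊕1⊕0⊕0⊕0 = 0
Syndrome s8…s1 = 0000 → no error.
Read data bits from positions 3,5,6,7,9,10,11,12,13,14,15: 00001101000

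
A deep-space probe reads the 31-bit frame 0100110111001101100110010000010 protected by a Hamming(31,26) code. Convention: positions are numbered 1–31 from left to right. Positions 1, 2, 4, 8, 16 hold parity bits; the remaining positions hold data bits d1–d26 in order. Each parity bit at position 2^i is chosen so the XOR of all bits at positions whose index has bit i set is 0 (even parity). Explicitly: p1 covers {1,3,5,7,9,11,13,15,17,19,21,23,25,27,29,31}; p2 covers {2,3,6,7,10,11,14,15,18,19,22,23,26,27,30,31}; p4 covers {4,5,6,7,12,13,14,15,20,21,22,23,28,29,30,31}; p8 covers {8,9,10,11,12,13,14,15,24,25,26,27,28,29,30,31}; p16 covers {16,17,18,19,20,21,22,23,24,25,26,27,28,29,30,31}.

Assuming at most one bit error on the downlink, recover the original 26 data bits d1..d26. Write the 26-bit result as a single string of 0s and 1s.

01101100111100110010000010

s1 (pos 1,3,5,7,9,11,13,15,17,19,21,23,25,27,29,31): 0⊕0⊕1⊕0⊕1⊕0⊕1⊕0⊕1⊕0⊕1⊕0⊕0⊕0⊕0⊕0 = 1
s2 (pos 2,3,6,7,10,11,14,15,18,19,22,23,26,27,30,31): 1⊕0⊕1⊕0⊕1⊕0⊕1⊕0⊕0⊕0⊕0⊕0⊕0⊕0⊕1⊕0 = 1
s4 (pos 4,5,6,7,12,13,14,15,20,21,22,23,28,29,30,31): 0⊕1⊕1⊕0⊕0⊕1⊕1⊕0⊕1⊕1⊕0⊕0⊕0⊕0⊕1⊕0 = 1
s8 (pos 8,9,10,11,12,13,14,15,24,25,26,27,28,29,30,31): 1⊕1⊕1⊕0⊕0⊕1⊕1⊕0⊕1⊕0⊕0⊕0⊕0⊕0⊕1⊕0 = 1
s16 (pos 16,17,18,19,20,21,22,23,24,25,26,27,28,29,30,31): 1⊕1⊕0⊕0⊕1⊕1⊕0⊕0⊕1⊕0⊕0⊕0⊕0⊕0⊕1⊕0 = 0
Syndrome s16…s1 = 01111 → error at position 15.
Flip position 15: 0100110111001101100110010000010 → 0100110111001111100110010000010
Read data bits from positions 3,5,6,7,9,10,11,12,13,14,15,17,18,19,20,21,22,23,24,25,26,27,28,29,30,31: 01101100111100110010000010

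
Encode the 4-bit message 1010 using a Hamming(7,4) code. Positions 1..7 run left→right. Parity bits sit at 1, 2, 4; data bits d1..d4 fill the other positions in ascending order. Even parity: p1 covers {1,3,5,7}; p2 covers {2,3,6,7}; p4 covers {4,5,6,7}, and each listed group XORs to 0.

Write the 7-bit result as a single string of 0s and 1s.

Place data at non-parity positions: p1 p2 1 p4 0 1 0
p1 (pos 1,3,5,7): XOR of data positions = 1⊕0⊕0 = 1
p2 (pos 2,3,6,7): XOR of data positions = 1⊕1⊕0 = 0
p4 (pos 4,5,6,7): XOR of data positions = 0⊕1⊕0 = 1
Codeword: 1011010

1011010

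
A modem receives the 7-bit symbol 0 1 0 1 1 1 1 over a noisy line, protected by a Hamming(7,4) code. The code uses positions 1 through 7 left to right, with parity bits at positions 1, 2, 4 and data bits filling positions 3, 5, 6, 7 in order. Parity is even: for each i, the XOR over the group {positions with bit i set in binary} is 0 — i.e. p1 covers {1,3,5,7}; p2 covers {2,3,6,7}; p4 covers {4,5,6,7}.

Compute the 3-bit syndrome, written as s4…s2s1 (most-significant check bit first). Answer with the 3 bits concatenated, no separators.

010

s1 (pos 1,3,5,7): 0⊕0⊕1⊕1 = 0
s2 (pos 2,3,6,7): 1⊕0⊕1⊕1 = 1
s4 (pos 4,5,6,7): 1⊕1⊕1⊕1 = 0
Syndrome s4…s1 = 010 → error at position 2.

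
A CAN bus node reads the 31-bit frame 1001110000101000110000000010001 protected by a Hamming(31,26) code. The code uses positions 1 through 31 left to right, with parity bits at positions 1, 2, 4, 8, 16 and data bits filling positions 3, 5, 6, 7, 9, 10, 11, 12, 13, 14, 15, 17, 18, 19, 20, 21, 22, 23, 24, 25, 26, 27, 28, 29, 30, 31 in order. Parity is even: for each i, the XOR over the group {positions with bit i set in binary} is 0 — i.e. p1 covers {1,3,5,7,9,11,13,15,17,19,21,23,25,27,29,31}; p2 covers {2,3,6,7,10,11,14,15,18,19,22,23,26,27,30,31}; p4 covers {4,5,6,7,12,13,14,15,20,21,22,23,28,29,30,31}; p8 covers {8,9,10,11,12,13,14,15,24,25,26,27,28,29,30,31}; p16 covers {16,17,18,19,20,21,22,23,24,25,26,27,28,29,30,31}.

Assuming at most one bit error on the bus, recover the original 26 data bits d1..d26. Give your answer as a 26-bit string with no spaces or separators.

s1 (pos 1,3,5,7,9,11,13,15,17,19,21,23,25,27,29,31): 1⊕0⊕1⊕0⊕0⊕1⊕1⊕0⊕1⊕0⊕0⊕0⊕0⊕1⊕0⊕1 = 1
s2 (pos 2,3,6,7,10,11,14,15,18,19,22,23,26,27,30,31): 0⊕0⊕1⊕0⊕0⊕1⊕0⊕0⊕1⊕0⊕0⊕0⊕0⊕1⊕0⊕1 = 1
s4 (pos 4,5,6,7,12,13,14,15,20,21,22,23,28,29,30,31): 1⊕1⊕1⊕0⊕0⊕1⊕0⊕0⊕0⊕0⊕0⊕0⊕0⊕0⊕0⊕1 = 1
s8 (pos 8,9,10,11,12,13,14,15,24,25,26,27,28,29,30,31): 0⊕0⊕0⊕1⊕0⊕1⊕0⊕0⊕0⊕0⊕0⊕1⊕0⊕0⊕0⊕1 = 0
s16 (pos 16,17,18,19,20,21,22,23,24,25,26,27,28,29,30,31): 0⊕1⊕1⊕0⊕0⊕0⊕0⊕0⊕0⊕0⊕0⊕1⊕0⊕0⊕0⊕1 = 0
Syndrome s16…s1 = 00111 → error at position 7.
Flip position 7: 1001110000101000110000000010001 → 1001111000101000110000000010001
Read data bits from positions 3,5,6,7,9,10,11,12,13,14,15,17,18,19,20,21,22,23,24,25,26,27,28,29,30,31: 01110010100110000000010001

01110010100110000000010001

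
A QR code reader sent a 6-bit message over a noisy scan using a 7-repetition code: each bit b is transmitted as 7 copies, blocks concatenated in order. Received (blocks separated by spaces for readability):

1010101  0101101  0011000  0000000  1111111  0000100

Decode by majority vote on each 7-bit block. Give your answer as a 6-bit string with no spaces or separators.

Block 1 (1010101): 4 ones → 1
Block 2 (0101101): 4 ones → 1
Block 3 (0011000): 2 ones → 0
Block 4 (0000000): 0 ones → 0
Block 5 (1111111): 7 ones → 1
Block 6 (0000100): 1 one → 0

110010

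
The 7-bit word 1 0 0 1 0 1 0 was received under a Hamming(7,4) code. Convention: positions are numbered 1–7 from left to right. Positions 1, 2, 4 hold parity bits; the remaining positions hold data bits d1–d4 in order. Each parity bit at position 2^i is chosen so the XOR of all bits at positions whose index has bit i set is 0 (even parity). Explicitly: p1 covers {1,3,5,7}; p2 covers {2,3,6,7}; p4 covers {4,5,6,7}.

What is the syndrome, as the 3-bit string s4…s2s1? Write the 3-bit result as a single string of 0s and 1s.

011

s1 (pos 1,3,5,7): 1⊕0⊕0⊕0 = 1
s2 (pos 2,3,6,7): 0⊕0⊕1⊕0 = 1
s4 (pos 4,5,6,7): 1⊕0⊕1⊕0 = 0
Syndrome s4…s1 = 011 → error at position 3.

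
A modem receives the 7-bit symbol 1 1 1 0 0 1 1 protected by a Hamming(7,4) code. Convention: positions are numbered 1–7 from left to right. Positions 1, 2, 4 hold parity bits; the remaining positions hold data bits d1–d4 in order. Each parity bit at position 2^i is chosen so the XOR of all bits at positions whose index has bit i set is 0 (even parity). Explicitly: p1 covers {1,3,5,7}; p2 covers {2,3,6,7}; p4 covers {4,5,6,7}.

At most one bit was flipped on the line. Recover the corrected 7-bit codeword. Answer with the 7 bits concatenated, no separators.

s1 (pos 1,3,5,7): 1⊕1⊕0⊕1 = 1
s2 (pos 2,3,6,7): 1⊕1⊕1⊕1 = 0
s4 (pos 4,5,6,7): 0⊕0⊕1⊕1 = 0
Syndrome s4…s1 = 001 → error at position 1.
Flip position 1: 1110011 → 0110011

0110011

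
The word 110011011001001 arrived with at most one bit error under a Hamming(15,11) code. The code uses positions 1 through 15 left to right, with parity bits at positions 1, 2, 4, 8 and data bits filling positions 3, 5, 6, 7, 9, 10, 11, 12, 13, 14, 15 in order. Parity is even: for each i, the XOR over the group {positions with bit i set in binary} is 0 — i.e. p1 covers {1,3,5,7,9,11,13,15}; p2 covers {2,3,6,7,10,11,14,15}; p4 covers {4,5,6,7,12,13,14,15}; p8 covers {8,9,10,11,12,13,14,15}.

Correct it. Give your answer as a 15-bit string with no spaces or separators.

s1 (pos 1,3,5,7,9,11,13,15): 1⊕0⊕1⊕0⊕1⊕0⊕0⊕1 = 0
s2 (pos 2,3,6,7,10,11,14,15): 1⊕0⊕1⊕0⊕0⊕0⊕0⊕1 = 1
s4 (pos 4,5,6,7,12,13,14,15): 0⊕1⊕1⊕0⊕1⊕0⊕0⊕1 = 0
s8 (pos 8,9,10,11,12,13,14,15): 1⊕1⊕0⊕0⊕1⊕0⊕0⊕1 = 0
Syndrome s8…s1 = 0010 → error at position 2.
Flip position 2: 110011011001001 → 100011011001001

100011011001001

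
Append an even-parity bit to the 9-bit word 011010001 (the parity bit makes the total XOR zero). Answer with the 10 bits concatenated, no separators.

0110100010

XOR of the 9 data bits: 0⊕1⊕1⊕0⊕1⊕0⊕0⊕0⊕1 = 0
Parity bit = 0 (so all 10 bits XOR to 0).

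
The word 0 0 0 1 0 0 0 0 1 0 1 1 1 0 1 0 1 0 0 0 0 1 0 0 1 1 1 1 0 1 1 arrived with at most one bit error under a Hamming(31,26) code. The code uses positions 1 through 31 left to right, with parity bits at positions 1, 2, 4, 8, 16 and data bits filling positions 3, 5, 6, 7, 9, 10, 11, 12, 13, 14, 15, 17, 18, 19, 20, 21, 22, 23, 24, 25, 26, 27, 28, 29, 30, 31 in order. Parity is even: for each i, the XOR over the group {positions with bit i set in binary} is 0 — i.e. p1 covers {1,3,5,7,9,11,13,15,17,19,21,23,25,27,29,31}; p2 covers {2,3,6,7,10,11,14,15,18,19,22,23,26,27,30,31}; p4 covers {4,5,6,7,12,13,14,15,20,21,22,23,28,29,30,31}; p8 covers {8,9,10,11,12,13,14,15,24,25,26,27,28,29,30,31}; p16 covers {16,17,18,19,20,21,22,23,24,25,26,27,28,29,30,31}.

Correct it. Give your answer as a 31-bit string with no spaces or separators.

s1 (pos 1,3,5,7,9,11,13,15,17,19,21,23,25,27,29,31): 0⊕0⊕0⊕0⊕1⊕1⊕1⊕1⊕1⊕0⊕0⊕0⊕1⊕1⊕0⊕1 = 0
s2 (pos 2,3,6,7,10,11,14,15,18,19,22,23,26,27,30,31): 0⊕0⊕0⊕0⊕0⊕1⊕0⊕1⊕0⊕0⊕1⊕0⊕1⊕1⊕1⊕1 = 1
s4 (pos 4,5,6,7,12,13,14,15,20,21,22,23,28,29,30,31): 1⊕0⊕0⊕0⊕1⊕1⊕0⊕1⊕0⊕0⊕1⊕0⊕1⊕0⊕1⊕1 = 0
s8 (pos 8,9,10,11,12,13,14,15,24,25,26,27,28,29,30,31): 0⊕1⊕0⊕1⊕1⊕1⊕0⊕1⊕0⊕1⊕1⊕1⊕1⊕0⊕1⊕1 = 1
s16 (pos 16,17,18,19,20,21,22,23,24,25,26,27,28,29,30,31): 0⊕1⊕0⊕0⊕0⊕0⊕1⊕0⊕0⊕1⊕1⊕1⊕1⊕0⊕1⊕1 = 0
Syndrome s16…s1 = 01010 → error at position 10.
Flip position 10: 0001000010111010100001001111011 → 0001000011111010100001001111011

0001000011111010100001001111011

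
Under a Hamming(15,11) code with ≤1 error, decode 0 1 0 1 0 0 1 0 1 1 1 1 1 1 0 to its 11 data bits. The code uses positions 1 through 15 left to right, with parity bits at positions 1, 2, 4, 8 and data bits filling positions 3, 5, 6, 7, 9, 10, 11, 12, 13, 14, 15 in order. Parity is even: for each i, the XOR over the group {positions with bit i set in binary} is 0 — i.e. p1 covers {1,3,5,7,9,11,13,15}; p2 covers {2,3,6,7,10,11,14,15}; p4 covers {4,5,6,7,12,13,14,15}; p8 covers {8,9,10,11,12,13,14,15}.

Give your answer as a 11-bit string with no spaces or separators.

s1 (pos 1,3,5,7,9,11,13,15): 0⊕0⊕0⊕1⊕1⊕1⊕1⊕0 = 0
s2 (pos 2,3,6,7,10,11,14,15): 1⊕0⊕0⊕1⊕1⊕1⊕1⊕0 = 1
s4 (pos 4,5,6,7,12,13,14,15): 1⊕0⊕0⊕1⊕1⊕1⊕1⊕0 = 1
s8 (pos 8,9,10,11,12,13,14,15): 0⊕1⊕1⊕1⊕1⊕1⊕1⊕0 = 0
Syndrome s8…s1 = 0110 → error at position 6.
Flip position 6: 010100101111110 → 010101101111110
Read data bits from positions 3,5,6,7,9,10,11,12,13,14,15: 00111111110

00111111110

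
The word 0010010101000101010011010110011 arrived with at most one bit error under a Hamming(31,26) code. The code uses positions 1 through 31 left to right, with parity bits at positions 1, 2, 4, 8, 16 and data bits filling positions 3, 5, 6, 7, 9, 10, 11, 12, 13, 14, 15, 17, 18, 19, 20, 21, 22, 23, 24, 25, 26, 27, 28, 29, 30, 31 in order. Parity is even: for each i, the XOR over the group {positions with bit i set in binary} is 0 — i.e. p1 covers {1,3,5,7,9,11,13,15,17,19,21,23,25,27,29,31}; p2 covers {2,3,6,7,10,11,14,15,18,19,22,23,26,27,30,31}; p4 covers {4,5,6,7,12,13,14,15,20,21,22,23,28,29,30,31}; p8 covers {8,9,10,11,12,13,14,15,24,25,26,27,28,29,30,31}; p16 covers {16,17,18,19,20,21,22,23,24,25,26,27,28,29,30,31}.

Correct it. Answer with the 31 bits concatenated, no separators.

0010010101000100010011010110011

s1 (pos 1,3,5,7,9,11,13,15,17,19,21,23,25,27,29,31): 0⊕1⊕0⊕0⊕0⊕0⊕0⊕0⊕0⊕0⊕1⊕0⊕0⊕1⊕0⊕1 = 0
s2 (pos 2,3,6,7,10,11,14,15,18,19,22,23,26,27,30,31): 0⊕1⊕1⊕0⊕1⊕0⊕1⊕0⊕1⊕0⊕1⊕0⊕1⊕1⊕1⊕1 = 0
s4 (pos 4,5,6,7,12,13,14,15,20,21,22,23,28,29,30,31): 0⊕0⊕1⊕0⊕0⊕0⊕1⊕0⊕0⊕1⊕1⊕0⊕0⊕0⊕1⊕1 = 0
s8 (pos 8,9,10,11,12,13,14,15,24,25,26,27,28,29,30,31): 1⊕0⊕1⊕0⊕0⊕0⊕1⊕0⊕1⊕0⊕1⊕1⊕0⊕0⊕1⊕1 = 0
s16 (pos 16,17,18,19,20,21,22,23,24,25,26,27,28,29,30,31): 1⊕0⊕1⊕0⊕0⊕1⊕1⊕0⊕1⊕0⊕1⊕1⊕0⊕0⊕1⊕1 = 1
Syndrome s16…s1 = 10000 → error at position 16.
Flip position 16: 0010010101000101010011010110011 → 0010010101000100010011010110011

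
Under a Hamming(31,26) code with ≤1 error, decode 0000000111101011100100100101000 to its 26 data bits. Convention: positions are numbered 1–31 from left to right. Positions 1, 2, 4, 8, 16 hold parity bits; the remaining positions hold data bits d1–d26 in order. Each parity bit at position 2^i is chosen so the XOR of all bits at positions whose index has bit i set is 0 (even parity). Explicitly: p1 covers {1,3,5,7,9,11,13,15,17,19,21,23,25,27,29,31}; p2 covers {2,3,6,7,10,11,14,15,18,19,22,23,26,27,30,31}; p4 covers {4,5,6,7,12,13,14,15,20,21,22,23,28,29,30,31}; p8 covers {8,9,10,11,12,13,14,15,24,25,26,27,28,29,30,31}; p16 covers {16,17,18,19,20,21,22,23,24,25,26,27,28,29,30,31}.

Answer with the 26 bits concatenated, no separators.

00101110101100100100101000

s1 (pos 1,3,5,7,9,11,13,15,17,19,21,23,25,27,29,31): 0⊕0⊕0⊕0⊕1⊕1⊕1⊕1⊕1⊕0⊕0⊕1⊕0⊕0⊕0⊕0 = 0
s2 (pos 2,3,6,7,10,11,14,15,18,19,22,23,26,27,30,31): 0⊕0⊕0⊕0⊕1⊕1⊕0⊕1⊕0⊕0⊕0⊕1⊕1⊕0⊕0⊕0 = 1
s4 (pos 4,5,6,7,12,13,14,15,20,21,22,23,28,29,30,31): 0⊕0⊕0⊕0⊕0⊕1⊕0⊕1⊕1⊕0⊕0⊕1⊕1⊕0⊕0⊕0 = 1
s8 (pos 8,9,10,11,12,13,14,15,24,25,26,27,28,29,30,31): 1⊕1⊕1⊕1⊕0⊕1⊕0⊕1⊕0⊕0⊕1⊕0⊕1⊕0⊕0⊕0 = 0
s16 (pos 16,17,18,19,20,21,22,23,24,25,26,27,28,29,30,31): 1⊕1⊕0⊕0⊕1⊕0⊕0⊕1⊕0⊕0⊕1⊕0⊕1⊕0⊕0⊕0 = 0
Syndrome s16…s1 = 00110 → error at position 6.
Flip position 6: 0000000111101011100100100101000 → 0000010111101011100100100101000
Read data bits from positions 3,5,6,7,9,10,11,12,13,14,15,17,18,19,20,21,22,23,24,25,26,27,28,29,30,31: 00101110101100100100101000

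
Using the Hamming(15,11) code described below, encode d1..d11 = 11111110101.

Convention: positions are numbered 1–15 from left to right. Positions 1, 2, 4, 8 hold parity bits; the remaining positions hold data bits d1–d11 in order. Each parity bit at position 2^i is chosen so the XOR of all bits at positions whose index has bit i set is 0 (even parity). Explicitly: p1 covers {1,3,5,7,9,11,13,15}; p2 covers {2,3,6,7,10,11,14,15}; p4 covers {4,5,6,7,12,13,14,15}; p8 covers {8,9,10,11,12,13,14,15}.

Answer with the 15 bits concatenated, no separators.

101111111110101

Place data at non-parity positions: p1 p2 1 p4 1 1 1 p8 1 1 1 0 1 0 1
p1 (pos 1,3,5,7,9,11,13,15): XOR of data positions = 1⊕1⊕1⊕1⊕1⊕1⊕1 = 1
p2 (pos 2,3,6,7,10,11,14,15): XOR of data positions = 1⊕1⊕1⊕1⊕1⊕0⊕1 = 0
p4 (pos 4,5,6,7,12,13,14,15): XOR of data positions = 1⊕1⊕1⊕0⊕1⊕0⊕1 = 1
p8 (pos 8,9,10,11,12,13,14,15): XOR of data positions = 1⊕1⊕1⊕0⊕1⊕0⊕1 = 1
Codeword: 101111111110101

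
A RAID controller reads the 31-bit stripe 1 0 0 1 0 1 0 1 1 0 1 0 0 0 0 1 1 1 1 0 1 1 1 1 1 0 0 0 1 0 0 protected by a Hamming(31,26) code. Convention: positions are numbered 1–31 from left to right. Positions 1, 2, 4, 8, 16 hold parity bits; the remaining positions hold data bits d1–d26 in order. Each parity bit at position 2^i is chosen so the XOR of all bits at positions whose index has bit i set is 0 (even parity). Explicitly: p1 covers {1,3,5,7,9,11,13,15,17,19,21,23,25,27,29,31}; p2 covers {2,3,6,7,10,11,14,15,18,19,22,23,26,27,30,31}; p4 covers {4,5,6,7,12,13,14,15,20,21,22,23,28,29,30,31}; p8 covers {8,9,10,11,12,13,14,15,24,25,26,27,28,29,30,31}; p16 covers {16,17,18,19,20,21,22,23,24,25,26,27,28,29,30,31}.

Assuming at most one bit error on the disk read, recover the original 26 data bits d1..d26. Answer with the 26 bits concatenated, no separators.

s1 (pos 1,3,5,7,9,11,13,15,17,19,21,23,25,27,29,31): 1⊕0⊕0⊕0⊕1⊕1⊕0⊕0⊕1⊕1⊕1⊕1⊕1⊕0⊕1⊕0 = 1
s2 (pos 2,3,6,7,10,11,14,15,18,19,22,23,26,27,30,31): 0⊕0⊕1⊕0⊕0⊕1⊕0⊕0⊕1⊕1⊕1⊕1⊕0⊕0⊕0⊕0 = 0
s4 (pos 4,5,6,7,12,13,14,15,20,21,22,23,28,29,30,31): 1⊕0⊕1⊕0⊕0⊕0⊕0⊕0⊕0⊕1⊕1⊕1⊕0⊕1⊕0⊕0 = 0
s8 (pos 8,9,10,11,12,13,14,15,24,25,26,27,28,29,30,31): 1⊕1⊕0⊕1⊕0⊕0⊕0⊕0⊕1⊕1⊕0⊕0⊕0⊕1⊕0⊕0 = 0
s16 (pos 16,17,18,19,20,21,22,23,24,25,26,27,28,29,30,31): 1⊕1⊕1⊕1⊕0⊕1⊕1⊕1⊕1⊕1⊕0⊕0⊕0⊕1⊕0⊕0 = 0
Syndrome s16…s1 = 00001 → error at position 1.
Flip position 1: 1001010110100001111011111000100 → 0001010110100001111011111000100
Read data bits from positions 3,5,6,7,9,10,11,12,13,14,15,17,18,19,20,21,22,23,24,25,26,27,28,29,30,31: 00101010000111011111000100

00101010000111011111000100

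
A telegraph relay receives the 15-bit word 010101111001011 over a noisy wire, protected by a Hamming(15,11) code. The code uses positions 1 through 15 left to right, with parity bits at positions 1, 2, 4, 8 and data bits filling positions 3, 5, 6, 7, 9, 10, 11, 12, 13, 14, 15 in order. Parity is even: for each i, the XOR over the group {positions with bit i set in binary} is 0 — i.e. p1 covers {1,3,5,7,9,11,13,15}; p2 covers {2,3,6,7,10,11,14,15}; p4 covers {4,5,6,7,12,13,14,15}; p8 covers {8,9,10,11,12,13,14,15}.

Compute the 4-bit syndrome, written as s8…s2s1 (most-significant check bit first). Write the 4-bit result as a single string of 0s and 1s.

1011

s1 (pos 1,3,5,7,9,11,13,15): 0⊕0⊕0⊕1⊕1⊕0⊕0⊕1 = 1
s2 (pos 2,3,6,7,10,11,14,15): 1⊕0⊕1⊕1⊕0⊕0⊕1⊕1 = 1
s4 (pos 4,5,6,7,12,13,14,15): 1⊕0⊕1⊕1⊕1⊕0⊕1⊕1 = 0
s8 (pos 8,9,10,11,12,13,14,15): 1⊕1⊕0⊕0⊕1⊕0⊕1⊕1 = 1
Syndrome s8…s1 = 1011 → error at position 11.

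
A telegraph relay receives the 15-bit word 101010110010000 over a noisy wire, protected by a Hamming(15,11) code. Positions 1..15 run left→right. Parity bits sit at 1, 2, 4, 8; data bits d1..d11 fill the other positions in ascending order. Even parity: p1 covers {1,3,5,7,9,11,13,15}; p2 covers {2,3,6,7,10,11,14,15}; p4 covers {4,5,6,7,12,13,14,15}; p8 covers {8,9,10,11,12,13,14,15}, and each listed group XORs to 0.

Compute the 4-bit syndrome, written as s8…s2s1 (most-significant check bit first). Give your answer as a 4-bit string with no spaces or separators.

0011

s1 (pos 1,3,5,7,9,11,13,15): 1⊕1⊕1⊕1⊕0⊕1⊕0⊕0 = 1
s2 (pos 2,3,6,7,10,11,14,15): 0⊕1⊕0⊕1⊕0⊕1⊕0⊕0 = 1
s4 (pos 4,5,6,7,12,13,14,15): 0⊕1⊕0⊕1⊕0⊕0⊕0⊕0 = 0
s8 (pos 8,9,10,11,12,13,14,15): 1⊕0⊕0⊕1⊕0⊕0⊕0⊕0 = 0
Syndrome s8…s1 = 0011 → error at position 3.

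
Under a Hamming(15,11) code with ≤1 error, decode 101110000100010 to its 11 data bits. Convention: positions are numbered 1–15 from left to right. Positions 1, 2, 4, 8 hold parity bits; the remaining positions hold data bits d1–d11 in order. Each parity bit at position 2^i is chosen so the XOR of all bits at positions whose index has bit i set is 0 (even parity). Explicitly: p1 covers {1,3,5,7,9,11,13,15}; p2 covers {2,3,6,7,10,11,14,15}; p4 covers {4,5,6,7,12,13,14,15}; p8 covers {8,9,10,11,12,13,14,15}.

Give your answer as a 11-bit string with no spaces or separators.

11010100010

s1 (pos 1,3,5,7,9,11,13,15): 1⊕1⊕1⊕0⊕0⊕0⊕0⊕0 = 1
s2 (pos 2,3,6,7,10,11,14,15): 0⊕1⊕0⊕0⊕1⊕0⊕1⊕0 = 1
s4 (pos 4,5,6,7,12,13,14,15): 1⊕1⊕0⊕0⊕0⊕0⊕1⊕0 = 1
s8 (pos 8,9,10,11,12,13,14,15): 0⊕0⊕1⊕0⊕0⊕0⊕1⊕0 = 0
Syndrome s8…s1 = 0111 → error at position 7.
Flip position 7: 101110000100010 → 101110100100010
Read data bits from positions 3,5,6,7,9,10,11,12,13,14,15: 11010100010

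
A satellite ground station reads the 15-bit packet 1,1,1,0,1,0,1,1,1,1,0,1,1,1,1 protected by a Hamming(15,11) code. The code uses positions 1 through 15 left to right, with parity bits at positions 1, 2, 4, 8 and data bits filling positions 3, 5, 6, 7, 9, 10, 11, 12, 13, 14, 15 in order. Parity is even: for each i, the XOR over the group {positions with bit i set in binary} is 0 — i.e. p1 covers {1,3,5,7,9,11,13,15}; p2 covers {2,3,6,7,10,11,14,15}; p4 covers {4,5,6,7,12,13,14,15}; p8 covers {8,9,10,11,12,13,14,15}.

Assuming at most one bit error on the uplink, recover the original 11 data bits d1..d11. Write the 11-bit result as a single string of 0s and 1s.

s1 (pos 1,3,5,7,9,11,13,15): 1⊕1⊕1⊕1⊕1⊕0⊕1⊕1 = 1
s2 (pos 2,3,6,7,10,11,14,15): 1⊕1⊕0⊕1⊕1⊕0⊕1⊕1 = 0
s4 (pos 4,5,6,7,12,13,14,15): 0⊕1⊕0⊕1⊕1⊕1⊕1⊕1 = 0
s8 (pos 8,9,10,11,12,13,14,15): 1⊕1⊕1⊕0⊕1⊕1⊕1⊕1 = 1
Syndrome s8…s1 = 1001 → error at position 9.
Flip position 9: 111010111101111 → 111010110101111
Read data bits from positions 3,5,6,7,9,10,11,12,13,14,15: 11010101111

11010101111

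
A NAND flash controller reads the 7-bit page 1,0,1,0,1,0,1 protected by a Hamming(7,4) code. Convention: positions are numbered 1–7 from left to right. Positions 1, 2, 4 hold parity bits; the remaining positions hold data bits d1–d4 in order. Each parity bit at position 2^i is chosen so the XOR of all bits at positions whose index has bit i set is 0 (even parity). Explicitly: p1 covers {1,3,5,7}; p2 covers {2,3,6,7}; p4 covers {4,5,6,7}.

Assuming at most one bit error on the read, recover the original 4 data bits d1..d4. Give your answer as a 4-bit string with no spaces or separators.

1101

s1 (pos 1,3,5,7): 1⊕1⊕1⊕1 = 0
s2 (pos 2,3,6,7): 0⊕1⊕0⊕1 = 0
s4 (pos 4,5,6,7): 0⊕1⊕0⊕1 = 0
Syndrome s4…s1 = 000 → no error.
Read data bits from positions 3,5,6,7: 1101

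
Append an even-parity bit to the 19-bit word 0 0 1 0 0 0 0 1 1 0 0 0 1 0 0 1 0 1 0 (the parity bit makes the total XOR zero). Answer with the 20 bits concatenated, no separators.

00100001100010010100

XOR of the 19 data bits: 0⊕0⊕1⊕0⊕0⊕0⊕0⊕1⊕1⊕0⊕0⊕0⊕1⊕0⊕0⊕1⊕0⊕1⊕0 = 0
Parity bit = 0 (so all 20 bits XOR to 0).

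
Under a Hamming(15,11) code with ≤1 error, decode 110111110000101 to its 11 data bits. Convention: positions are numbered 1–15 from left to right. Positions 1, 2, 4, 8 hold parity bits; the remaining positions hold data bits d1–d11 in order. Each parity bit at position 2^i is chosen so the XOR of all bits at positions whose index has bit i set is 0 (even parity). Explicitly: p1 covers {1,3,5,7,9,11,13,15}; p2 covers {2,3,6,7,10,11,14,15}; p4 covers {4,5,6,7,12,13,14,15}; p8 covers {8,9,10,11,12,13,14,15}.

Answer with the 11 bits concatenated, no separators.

01111000101

s1 (pos 1,3,5,7,9,11,13,15): 1⊕0⊕1⊕1⊕0⊕0⊕1⊕1 = 1
s2 (pos 2,3,6,7,10,11,14,15): 1⊕0⊕1⊕1⊕0⊕0⊕0⊕1 = 0
s4 (pos 4,5,6,7,12,13,14,15): 1⊕1⊕1⊕1⊕0⊕1⊕0⊕1 = 0
s8 (pos 8,9,10,11,12,13,14,15): 1⊕0⊕0⊕0⊕0⊕1⊕0⊕1 = 1
Syndrome s8…s1 = 1001 → error at position 9.
Flip position 9: 110111110000101 → 110111111000101
Read data bits from positions 3,5,6,7,9,10,11,12,13,14,15: 01111000101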